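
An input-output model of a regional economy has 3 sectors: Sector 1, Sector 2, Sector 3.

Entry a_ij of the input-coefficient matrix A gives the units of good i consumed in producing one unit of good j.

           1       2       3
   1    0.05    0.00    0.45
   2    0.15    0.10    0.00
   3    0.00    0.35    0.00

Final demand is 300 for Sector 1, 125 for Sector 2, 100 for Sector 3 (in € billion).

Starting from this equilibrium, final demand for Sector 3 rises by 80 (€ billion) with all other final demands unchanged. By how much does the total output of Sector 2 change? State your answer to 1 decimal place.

I − A =
  [   0.95     0.00    -0.45]
  [  -0.15     0.90     0.00]
  [   0.00    -0.35     1.00]
Cofactors of I−A, C_ij = (−1)^(i+j)·(minor ij) (rows/columns in the sector order above):
  C_11 = (0.90)(1.00) − (0.00)(-0.35) = 0.9000
  C_12 = −[(-0.15)(1.00) − (0.00)(0.00)] = 0.1500
  C_13 = (-0.15)(-0.35) − (0.90)(0.00) = 0.0525
  C_21 = −[(0.00)(1.00) − (-0.45)(-0.35)] = 0.1575
  C_22 = (0.95)(1.00) − (-0.45)(0.00) = 0.9500
  C_23 = −[(0.95)(-0.35) − (0.00)(0.00)] = 0.3325
  C_31 = (0.00)(0.00) − (-0.45)(0.90) = 0.4050
  C_32 = −[(0.95)(0.00) − (-0.45)(-0.15)] = 0.0675
  C_33 = (0.95)(0.90) − (0.00)(-0.15) = 0.8550
det(I−A) = Σ_j (I−A)_1j·C_1j = (0.95)(0.9000) + (0.00)(0.1500) + (-0.45)(0.0525) = 0.831375
adj(I−A) = Cᵀ =
  [ 0.9000   0.1575   0.4050]
  [ 0.1500   0.9500   0.0675]
  [ 0.0525   0.3325   0.8550]
(I − A)⁻¹ = adj(I−A) / det(I−A) ≈
  [   1.0825     0.1894     0.4871]
  [   0.1804     1.1427     0.0812]
  [   0.0631     0.3999     1.0284]
Δx = (I − A)⁻¹ Δd with Δd having +80 in the Sector 3 component and 0 elsewhere.
So Δx_2 = L_23 · (+80), where L_23 = adj(I−A)_23 / det(I−A) = 0.0675 / 0.831375.
Δx_2 = 0.0675 × (+80) / 0.831375 = 5.40 / 0.831375 ≈ 6.5.

Δx_2 = 6.5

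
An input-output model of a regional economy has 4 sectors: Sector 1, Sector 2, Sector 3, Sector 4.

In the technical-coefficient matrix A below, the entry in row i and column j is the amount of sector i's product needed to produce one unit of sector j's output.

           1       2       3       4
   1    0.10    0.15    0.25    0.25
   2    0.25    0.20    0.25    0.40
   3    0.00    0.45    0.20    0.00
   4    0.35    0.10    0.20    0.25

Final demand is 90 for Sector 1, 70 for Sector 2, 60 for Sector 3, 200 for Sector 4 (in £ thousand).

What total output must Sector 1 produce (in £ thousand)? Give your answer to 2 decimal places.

x_1 = 637.44

I − A =
  [   0.90    -0.15    -0.25    -0.25]
  [  -0.25     0.80    -0.25    -0.40]
  [   0.00    -0.45     0.80     0.00]
  [  -0.35    -0.10    -0.20     0.75]
Compute the cofactors C_ij = (−1)^(i+j)·(3×3 minor ij) of I−A; the adjugate is their transpose:
adj(I−A) = Cᵀ =
  [ 0.327625   0.216875   0.226375   0.224875]
  [ 0.262000   0.470000   0.313250   0.338000]
  [ 0.147375   0.264375   0.378625   0.190125]
  [ 0.227125   0.234375   0.248375   0.416625]
det(I−A) = Σ_j (I−A)_1j·C_1j = (0.90)(0.327625) + (-0.15)(0.262000) + (-0.25)(0.147375) + (-0.25)(0.227125) = 0.1619375
(I − A)⁻¹ = adj(I−A) / det(I−A) ≈
  [   2.0232     1.3393     1.3979     1.3887]
  [   1.6179     2.9024     1.9344     2.0872]
  [   0.9101     1.6326     2.3381     1.1741]
  [   1.4025     1.4473     1.5338     2.5728]
x = (I − A)⁻¹ d = adj(I−A)·d / det(I−A), with det(I−A) = 0.1619375:
  x_1 = (0.327625·90 + 0.216875·70 + 0.226375·60 + 0.224875·200) / 0.1619375 = 103.225 / 0.1619375 ≈ 637.44
  x_2 = (0.262000·90 + 0.470000·70 + 0.313250·60 + 0.338000·200) / 0.1619375 = 142.875 / 0.1619375 ≈ 882.28
  x_3 = (0.147375·90 + 0.264375·70 + 0.378625·60 + 0.190125·200) / 0.1619375 = 92.5125 / 0.1619375 ≈ 571.29
  x_4 = (0.227125·90 + 0.234375·70 + 0.248375·60 + 0.416625·200) / 0.1619375 = 135.075 / 0.1619375 ≈ 834.12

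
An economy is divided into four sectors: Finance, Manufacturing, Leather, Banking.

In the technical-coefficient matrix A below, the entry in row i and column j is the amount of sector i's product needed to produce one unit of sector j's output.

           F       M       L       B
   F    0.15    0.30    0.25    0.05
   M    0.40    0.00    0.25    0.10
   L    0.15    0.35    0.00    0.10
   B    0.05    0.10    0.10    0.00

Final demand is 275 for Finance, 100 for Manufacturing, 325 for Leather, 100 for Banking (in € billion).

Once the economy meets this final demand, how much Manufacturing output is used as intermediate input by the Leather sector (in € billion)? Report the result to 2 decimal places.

z_ML = 167.58

I − A =
  [   0.85    -0.30    -0.25    -0.05]
  [  -0.40     1.00    -0.25    -0.10]
  [  -0.15    -0.35     1.00    -0.10]
  [  -0.05    -0.10    -0.10     1.00]
Compute the cofactors C_ij = (−1)^(i+j)·(3×3 minor ij) of I−A; the adjugate is their transpose:
adj(I−A) = Cᵀ =
  [ 0.886500   0.393750   0.331750   0.116875]
  [ 0.441250   0.799500   0.323625   0.134375]
  [ 0.299250   0.352375   0.715500   0.121750]
  [ 0.118375   0.134875   0.120500   0.571875]
det(I−A) = Σ_j (I−A)_1j·C_1j = (0.85)(0.886500) + (-0.30)(0.441250) + (-0.25)(0.299250) + (-0.05)(0.118375) = 0.54041875
(I − A)⁻¹ = adj(I−A) / det(I−A) ≈
  [   1.6404     0.7286     0.6139     0.2163]
  [   0.8165     1.4794     0.5988     0.2486]
  [   0.5537     0.6520     1.3240     0.2253]
  [   0.2190     0.2496     0.2230     1.0582]
First solve x = (I − A)⁻¹ d = adj(I−A)·d / det(I−A); in particular x_L = (0.299250·275 + 0.352375·100 + 0.715500·325 + 0.121750·100) / 0.54041875 = 362.24375 / 0.54041875 ≈ 670.3020.
Intermediate flow from M to L: z_ML = a_ML · x_L = 0.25 × 362.24375 / 0.54041875 = 90.5609375 / 0.54041875 ≈ 167.58.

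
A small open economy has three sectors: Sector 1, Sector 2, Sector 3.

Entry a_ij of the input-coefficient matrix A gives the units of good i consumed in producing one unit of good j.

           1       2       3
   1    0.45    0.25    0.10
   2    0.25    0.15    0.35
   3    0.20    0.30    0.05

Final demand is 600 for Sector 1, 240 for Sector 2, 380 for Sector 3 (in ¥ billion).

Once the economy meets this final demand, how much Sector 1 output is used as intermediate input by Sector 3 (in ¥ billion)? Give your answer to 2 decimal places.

z_13 = 123.68

I − A =
  [   0.55    -0.25    -0.10]
  [  -0.25     0.85    -0.35]
  [  -0.20    -0.30     0.95]
Cofactors of I−A, C_ij = (−1)^(i+j)·(minor ij) (rows/columns in the sector order above):
  C_11 = (0.85)(0.95) − (-0.35)(-0.30) = 0.7025
  C_12 = −[(-0.25)(0.95) − (-0.35)(-0.20)] = 0.3075
  C_13 = (-0.25)(-0.30) − (0.85)(-0.20) = 0.2450
  C_21 = −[(-0.25)(0.95) − (-0.10)(-0.30)] = 0.2675
  C_22 = (0.55)(0.95) − (-0.10)(-0.20) = 0.5025
  C_23 = −[(0.55)(-0.30) − (-0.25)(-0.20)] = 0.2150
  C_31 = (-0.25)(-0.35) − (-0.10)(0.85) = 0.1725
  C_32 = −[(0.55)(-0.35) − (-0.10)(-0.25)] = 0.2175
  C_33 = (0.55)(0.85) − (-0.25)(-0.25) = 0.4050
det(I−A) = Σ_j (I−A)_1j·C_1j = (0.55)(0.7025) + (-0.25)(0.3075) + (-0.10)(0.2450) = 0.2850
adj(I−A) = Cᵀ =
  [ 0.7025   0.2675   0.1725]
  [ 0.3075   0.5025   0.2175]
  [ 0.2450   0.2150   0.4050]
(I − A)⁻¹ = adj(I−A) / det(I−A) ≈
  [   2.4649     0.9386     0.6053]
  [   1.0789     1.7632     0.7632]
  [   0.8596     0.7544     1.4211]
First solve x = (I − A)⁻¹ d = adj(I−A)·d / det(I−A); in particular x_3 = (0.2450·600 + 0.2150·240 + 0.4050·380) / 0.2850 = 352.50 / 0.2850 ≈ 1236.8421.
Intermediate flow from 1 to 3: z_13 = a_13 · x_3 = 0.10 × 352.50 / 0.2850 = 35.25 / 0.2850 ≈ 123.68.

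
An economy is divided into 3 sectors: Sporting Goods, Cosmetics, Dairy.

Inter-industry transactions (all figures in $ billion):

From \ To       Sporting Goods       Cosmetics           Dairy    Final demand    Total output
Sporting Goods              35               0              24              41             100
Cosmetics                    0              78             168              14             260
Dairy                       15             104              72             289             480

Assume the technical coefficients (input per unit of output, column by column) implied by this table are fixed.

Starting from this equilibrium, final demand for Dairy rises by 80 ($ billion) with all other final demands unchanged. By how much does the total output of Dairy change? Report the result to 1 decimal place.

Δx_3 = 125.3

Technical coefficients a_ij = z_ij / X_j:
  a_11 = 35/100 = 0.35, a_21 = 0/100 = 0.00, a_31 = 15/100 = 0.15
  a_12 = 0/260 = 0.00, a_22 = 78/260 = 0.30, a_32 = 104/260 = 0.40
  a_13 = 24/480 = 0.05, a_23 = 168/480 = 0.35, a_33 = 72/480 = 0.15
I − A =
  [   0.65     0.00    -0.05]
  [   0.00     0.70    -0.35]
  [  -0.15    -0.40     0.85]
Cofactors of I−A, C_ij = (−1)^(i+j)·(minor ij) (rows/columns in the sector order above):
  C_11 = (0.70)(0.85) − (-0.35)(-0.40) = 0.4550
  C_12 = −[(0.00)(0.85) − (-0.35)(-0.15)] = 0.0525
  C_13 = (0.00)(-0.40) − (0.70)(-0.15) = 0.1050
  C_21 = −[(0.00)(0.85) − (-0.05)(-0.40)] = 0.0200
  C_22 = (0.65)(0.85) − (-0.05)(-0.15) = 0.5450
  C_23 = −[(0.65)(-0.40) − (0.00)(-0.15)] = 0.2600
  C_31 = (0.00)(-0.35) − (-0.05)(0.70) = 0.0350
  C_32 = −[(0.65)(-0.35) − (-0.05)(0.00)] = 0.2275
  C_33 = (0.65)(0.70) − (0.00)(0.00) = 0.4550
det(I−A) = Σ_j (I−A)_1j·C_1j = (0.65)(0.4550) + (0.00)(0.0525) + (-0.05)(0.1050) = 0.2905
adj(I−A) = Cᵀ =
  [ 0.4550   0.0200   0.0350]
  [ 0.0525   0.5450   0.2275]
  [ 0.1050   0.2600   0.4550]
(I − A)⁻¹ = adj(I−A) / det(I−A) ≈
  [   1.5663     0.0688     0.1205]
  [   0.1807     1.8761     0.7831]
  [   0.3614     0.8950     1.5663]
Δx = (I − A)⁻¹ Δd with Δd having +80 in the Dairy component and 0 elsewhere.
So Δx_3 = L_33 · (+80), where L_33 = adj(I−A)_33 / det(I−A) = 0.4550 / 0.2905.
Δx_3 = 0.4550 × (+80) / 0.2905 = 36.40 / 0.2905 ≈ 125.3.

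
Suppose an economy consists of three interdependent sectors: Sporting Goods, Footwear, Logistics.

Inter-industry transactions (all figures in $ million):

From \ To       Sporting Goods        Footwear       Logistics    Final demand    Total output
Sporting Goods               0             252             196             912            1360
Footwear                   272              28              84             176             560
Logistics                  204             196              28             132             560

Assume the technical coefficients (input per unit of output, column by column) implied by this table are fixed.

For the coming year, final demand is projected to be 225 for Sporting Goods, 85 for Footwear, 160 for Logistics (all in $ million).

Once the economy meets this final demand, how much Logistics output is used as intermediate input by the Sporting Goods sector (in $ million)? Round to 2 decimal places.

z_LS = 66.62

Technical coefficients a_ij = z_ij / X_j:
  a_SS = 0/1360 = 0.00, a_FS = 272/1360 = 0.20, a_LS = 204/1360 = 0.15
  a_SF = 252/560 = 0.45, a_FF = 28/560 = 0.05, a_LF = 196/560 = 0.35
  a_SL = 196/560 = 0.35, a_FL = 84/560 = 0.15, a_LL = 28/560 = 0.05
I − A =
  [   1.00    -0.45    -0.35]
  [  -0.20     0.95    -0.15]
  [  -0.15    -0.35     0.95]
Cofactors of I−A, C_ij = (−1)^(i+j)·(minor ij) (rows/columns in the sector order above):
  C_11 = (0.95)(0.95) − (-0.15)(-0.35) = 0.8500
  C_12 = −[(-0.20)(0.95) − (-0.15)(-0.15)] = 0.2125
  C_13 = (-0.20)(-0.35) − (0.95)(-0.15) = 0.2125
  C_21 = −[(-0.45)(0.95) − (-0.35)(-0.35)] = 0.5500
  C_22 = (1.00)(0.95) − (-0.35)(-0.15) = 0.8975
  C_23 = −[(1.00)(-0.35) − (-0.45)(-0.15)] = 0.4175
  C_31 = (-0.45)(-0.15) − (-0.35)(0.95) = 0.4000
  C_32 = −[(1.00)(-0.15) − (-0.35)(-0.20)] = 0.2200
  C_33 = (1.00)(0.95) − (-0.45)(-0.20) = 0.8600
det(I−A) = Σ_j (I−A)_1j·C_1j = (1.00)(0.8500) + (-0.45)(0.2125) + (-0.35)(0.2125) = 0.6800
adj(I−A) = Cᵀ =
  [ 0.8500   0.5500   0.4000]
  [ 0.2125   0.8975   0.2200]
  [ 0.2125   0.4175   0.8600]
(I − A)⁻¹ = adj(I−A) / det(I−A) ≈
  [   1.2500     0.8088     0.5882]
  [   0.3125     1.3199     0.3235]
  [   0.3125     0.6140     1.2647]
First solve x = (I − A)⁻¹ d = adj(I−A)·d / det(I−A); in particular x_S = (0.8500·225 + 0.5500·85 + 0.4000·160) / 0.6800 = 302.00 / 0.6800 ≈ 444.1176.
Intermediate flow from L to S: z_LS = a_LS · x_S = 0.15 × 302.00 / 0.6800 = 45.30 / 0.6800 ≈ 66.62.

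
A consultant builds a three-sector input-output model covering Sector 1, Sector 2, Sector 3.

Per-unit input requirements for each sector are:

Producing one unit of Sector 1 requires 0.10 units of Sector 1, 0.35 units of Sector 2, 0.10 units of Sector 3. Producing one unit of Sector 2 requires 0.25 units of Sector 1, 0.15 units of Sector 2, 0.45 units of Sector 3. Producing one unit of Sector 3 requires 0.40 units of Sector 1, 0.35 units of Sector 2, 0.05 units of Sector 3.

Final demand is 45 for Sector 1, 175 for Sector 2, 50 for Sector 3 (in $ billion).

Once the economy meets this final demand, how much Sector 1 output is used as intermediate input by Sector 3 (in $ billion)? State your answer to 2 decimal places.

I − A =
  [   0.90    -0.25    -0.40]
  [  -0.35     0.85    -0.35]
  [  -0.10    -0.45     0.95]
Cofactors of I−A, C_ij = (−1)^(i+j)·(minor ij) (rows/columns in the sector order above):
  C_11 = (0.85)(0.95) − (-0.35)(-0.45) = 0.6500
  C_12 = −[(-0.35)(0.95) − (-0.35)(-0.10)] = 0.3675
  C_13 = (-0.35)(-0.45) − (0.85)(-0.10) = 0.2425
  C_21 = −[(-0.25)(0.95) − (-0.40)(-0.45)] = 0.4175
  C_22 = (0.90)(0.95) − (-0.40)(-0.10) = 0.8150
  C_23 = −[(0.90)(-0.45) − (-0.25)(-0.10)] = 0.4300
  C_31 = (-0.25)(-0.35) − (-0.40)(0.85) = 0.4275
  C_32 = −[(0.90)(-0.35) − (-0.40)(-0.35)] = 0.4550
  C_33 = (0.90)(0.85) − (-0.25)(-0.35) = 0.6775
det(I−A) = Σ_j (I−A)_1j·C_1j = (0.90)(0.6500) + (-0.25)(0.3675) + (-0.40)(0.2425) = 0.396125
adj(I−A) = Cᵀ =
  [ 0.6500   0.4175   0.4275]
  [ 0.3675   0.8150   0.4550]
  [ 0.2425   0.4300   0.6775]
(I − A)⁻¹ = adj(I−A) / det(I−A) ≈
  [   1.6409     1.0540     1.0792]
  [   0.9277     2.0574     1.1486]
  [   0.6122     1.0855     1.7103]
First solve x = (I − A)⁻¹ d = adj(I−A)·d / det(I−A); in particular x_3 = (0.2425·45 + 0.4300·175 + 0.6775·50) / 0.396125 = 120.0375 / 0.396125 ≈ 303.0293.
Intermediate flow from 1 to 3: z_13 = a_13 · x_3 = 0.40 × 120.0375 / 0.396125 = 48.015 / 0.396125 ≈ 121.21.

z_13 = 121.21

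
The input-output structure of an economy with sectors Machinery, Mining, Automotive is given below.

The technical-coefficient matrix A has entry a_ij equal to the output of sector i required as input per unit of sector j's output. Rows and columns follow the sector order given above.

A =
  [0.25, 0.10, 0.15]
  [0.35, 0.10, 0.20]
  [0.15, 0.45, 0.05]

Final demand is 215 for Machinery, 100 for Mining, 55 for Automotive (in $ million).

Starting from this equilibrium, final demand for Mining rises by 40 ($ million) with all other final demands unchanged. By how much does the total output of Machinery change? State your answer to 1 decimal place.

Δx_1 = 13.2

I − A =
  [   0.75    -0.10    -0.15]
  [  -0.35     0.90    -0.20]
  [  -0.15    -0.45     0.95]
Cofactors of I−A, C_ij = (−1)^(i+j)·(minor ij) (rows/columns in the sector order above):
  C_11 = (0.90)(0.95) − (-0.20)(-0.45) = 0.7650
  C_12 = −[(-0.35)(0.95) − (-0.20)(-0.15)] = 0.3625
  C_13 = (-0.35)(-0.45) − (0.90)(-0.15) = 0.2925
  C_21 = −[(-0.10)(0.95) − (-0.15)(-0.45)] = 0.1625
  C_22 = (0.75)(0.95) − (-0.15)(-0.15) = 0.6900
  C_23 = −[(0.75)(-0.45) − (-0.10)(-0.15)] = 0.3525
  C_31 = (-0.10)(-0.20) − (-0.15)(0.90) = 0.1550
  C_32 = −[(0.75)(-0.20) − (-0.15)(-0.35)] = 0.2025
  C_33 = (0.75)(0.90) − (-0.10)(-0.35) = 0.6400
det(I−A) = Σ_j (I−A)_1j·C_1j = (0.75)(0.7650) + (-0.10)(0.3625) + (-0.15)(0.2925) = 0.493625
adj(I−A) = Cᵀ =
  [ 0.7650   0.1625   0.1550]
  [ 0.3625   0.6900   0.2025]
  [ 0.2925   0.3525   0.6400]
(I − A)⁻¹ = adj(I−A) / det(I−A) ≈
  [   1.5498     0.3292     0.3140]
  [   0.7344     1.3978     0.4102]
  [   0.5926     0.7141     1.2965]
Δx = (I − A)⁻¹ Δd with Δd having +40 in the Mining component and 0 elsewhere.
So Δx_1 = L_12 · (+40), where L_12 = adj(I−A)_12 / det(I−A) = 0.1625 / 0.493625.
Δx_1 = 0.1625 × (+40) / 0.493625 = 6.50 / 0.493625 ≈ 13.2.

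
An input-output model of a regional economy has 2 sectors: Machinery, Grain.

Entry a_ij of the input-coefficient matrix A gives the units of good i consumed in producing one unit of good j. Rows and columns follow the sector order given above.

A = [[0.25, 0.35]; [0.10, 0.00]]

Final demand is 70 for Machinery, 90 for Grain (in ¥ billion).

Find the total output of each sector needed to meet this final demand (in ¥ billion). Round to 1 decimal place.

I − A =
  [   0.75    -0.35]
  [  -0.10     1.00]
det(I−A) = (0.75)(1.00) − (-0.35)(-0.10) = 0.7150
adj(I−A) = [[1.00, 0.35], [0.10, 0.75]]
(I − A)⁻¹ = adj(I−A) / det(I−A) ≈
  [   1.3986     0.4895]
  [   0.1399     1.0490]
x = (I − A)⁻¹ d = adj(I−A)·d / det(I−A), with det(I−A) = 0.7150:
  x_1 = (1.00·70 + 0.35·90) / 0.7150 = 101.50 / 0.7150 ≈ 142.0
  x_2 = (0.10·70 + 0.75·90) / 0.7150 = 74.50 / 0.7150 ≈ 104.2

x_1 = 142.0, x_2 = 104.2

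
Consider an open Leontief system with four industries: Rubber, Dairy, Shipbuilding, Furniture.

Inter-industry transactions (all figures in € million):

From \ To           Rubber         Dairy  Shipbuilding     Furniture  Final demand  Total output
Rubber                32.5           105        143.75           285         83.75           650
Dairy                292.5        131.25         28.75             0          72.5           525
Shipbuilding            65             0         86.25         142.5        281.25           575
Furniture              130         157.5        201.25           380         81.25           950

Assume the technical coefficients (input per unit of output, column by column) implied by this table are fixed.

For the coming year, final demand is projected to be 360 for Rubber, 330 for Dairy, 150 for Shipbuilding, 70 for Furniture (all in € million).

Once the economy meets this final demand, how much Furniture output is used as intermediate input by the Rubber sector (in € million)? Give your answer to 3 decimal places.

Technical coefficients a_ij = z_ij / X_j:
  a_RR = 32.5/650 = 0.05, a_DR = 292.5/650 = 0.45, a_SR = 65/650 = 0.10, a_FR = 130/650 = 0.20
  a_RD = 105/525 = 0.20, a_DD = 131.25/525 = 0.25, a_SD = 0/525 = 0.00, a_FD = 157.5/525 = 0.30
  a_RS = 143.75/575 = 0.25, a_DS = 28.75/575 = 0.05, a_SS = 86.25/575 = 0.15, a_FS = 201.25/575 = 0.35
  a_RF = 285/950 = 0.30, a_DF = 0/950 = 0.00, a_SF = 142.5/950 = 0.15, a_FF = 380/950 = 0.40
I − A =
  [   0.95    -0.20    -0.25    -0.30]
  [  -0.45     0.75    -0.05     0.00]
  [  -0.10     0.00     0.85    -0.15]
  [  -0.20    -0.30    -0.35     0.60]
Compute the cofactors C_ij = (−1)^(i+j)·(3×3 minor ij) of I−A; the adjugate is their transpose:
adj(I−A) = Cᵀ =
  [ 0.340875   0.179250   0.201750   0.220875]
  [ 0.210375   0.350625   0.140250   0.140250]
  [ 0.087750   0.069750   0.288000   0.115875]
  [ 0.270000   0.275750   0.305375   0.509375]
det(I−A) = Σ_j (I−A)_1j·C_1j = (0.95)(0.340875) + (-0.20)(0.210375) + (-0.25)(0.087750) + (-0.30)(0.270000) = 0.17881875
(I − A)⁻¹ = adj(I−A) / det(I−A) ≈
  [   1.9063     1.0024     1.1282     1.2352]
  [   1.1765     1.9608     0.7843     0.7843]
  [   0.4907     0.3901     1.6106     0.6480]
  [   1.5099     1.5421     1.7077     2.8486]
First solve x = (I − A)⁻¹ d = adj(I−A)·d / det(I−A); in particular x_R = (0.340875·360 + 0.179250·330 + 0.201750·150 + 0.220875·70) / 0.17881875 = 227.59125 / 0.17881875 ≈ 1272.74824.
Intermediate flow from F to R: z_FR = a_FR · x_R = 0.20 × 227.59125 / 0.17881875 = 45.51825 / 0.17881875 ≈ 254.550.

z_FR = 254.550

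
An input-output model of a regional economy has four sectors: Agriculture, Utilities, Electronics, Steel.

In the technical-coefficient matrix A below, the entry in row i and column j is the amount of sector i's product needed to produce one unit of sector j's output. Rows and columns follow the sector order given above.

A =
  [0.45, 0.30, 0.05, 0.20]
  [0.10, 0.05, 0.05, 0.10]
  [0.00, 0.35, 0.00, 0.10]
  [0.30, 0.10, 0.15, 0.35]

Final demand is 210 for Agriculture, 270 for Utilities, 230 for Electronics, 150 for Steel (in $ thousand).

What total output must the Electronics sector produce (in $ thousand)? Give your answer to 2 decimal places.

x_E = 500.62

I − A =
  [   0.55    -0.30    -0.05    -0.20]
  [  -0.10     0.95    -0.05    -0.10]
  [   0.00    -0.35     1.00    -0.10]
  [  -0.30    -0.10    -0.15     0.65]
Compute the cofactors C_ij = (−1)^(i+j)·(3×3 minor ij) of I−A; the adjugate is their transpose:
adj(I−A) = Cᵀ =
  [ 0.576125   0.232875   0.074125   0.224500]
  [ 0.095000   0.287750   0.030875   0.078250]
  [ 0.062750   0.118625   0.246625   0.075500]
  [ 0.295000   0.179125   0.095875   0.481125]
det(I−A) = Σ_j (I−A)_1j·C_1j = (0.55)(0.576125) + (-0.30)(0.095000) + (-0.05)(0.062750) + (-0.20)(0.295000) = 0.22623125
(I − A)⁻¹ = adj(I−A) / det(I−A) ≈
  [   2.5466     1.0294     0.3277     0.9923]
  [   0.4199     1.2719     0.1365     0.3459]
  [   0.2774     0.5244     1.0901     0.3337]
  [   1.3040     0.7918     0.4238     2.1267]
x = (I − A)⁻¹ d = adj(I−A)·d / det(I−A), with det(I−A) = 0.22623125:
  x_A = (0.576125·210 + 0.232875·270 + 0.074125·230 + 0.224500·150) / 0.22623125 = 234.58625 / 0.22623125 ≈ 1036.93
  x_U = (0.095000·210 + 0.287750·270 + 0.030875·230 + 0.078250·150) / 0.22623125 = 116.48125 / 0.22623125 ≈ 514.88
  x_E = (0.062750·210 + 0.118625·270 + 0.246625·230 + 0.075500·150) / 0.22623125 = 113.255 / 0.22623125 ≈ 500.62
  x_S = (0.295000·210 + 0.179125·270 + 0.095875·230 + 0.481125·150) / 0.22623125 = 204.53375 / 0.22623125 ≈ 904.09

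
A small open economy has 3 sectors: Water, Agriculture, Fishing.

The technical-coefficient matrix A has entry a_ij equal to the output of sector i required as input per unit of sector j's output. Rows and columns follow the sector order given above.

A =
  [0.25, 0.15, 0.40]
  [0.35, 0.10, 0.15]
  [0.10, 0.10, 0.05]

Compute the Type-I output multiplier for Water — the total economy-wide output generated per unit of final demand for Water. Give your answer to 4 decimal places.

m_1 = 2.4864

I − A =
  [   0.75    -0.15    -0.40]
  [  -0.35     0.90    -0.15]
  [  -0.10    -0.10     0.95]
Cofactors of I−A, C_ij = (−1)^(i+j)·(minor ij) (rows/columns in the sector order above):
  C_11 = (0.90)(0.95) − (-0.15)(-0.10) = 0.8400
  C_12 = −[(-0.35)(0.95) − (-0.15)(-0.10)] = 0.3475
  C_13 = (-0.35)(-0.10) − (0.90)(-0.10) = 0.1250
  C_21 = −[(-0.15)(0.95) − (-0.40)(-0.10)] = 0.1825
  C_22 = (0.75)(0.95) − (-0.40)(-0.10) = 0.6725
  C_23 = −[(0.75)(-0.10) − (-0.15)(-0.10)] = 0.0900
  C_31 = (-0.15)(-0.15) − (-0.40)(0.90) = 0.3825
  C_32 = −[(0.75)(-0.15) − (-0.40)(-0.35)] = 0.2525
  C_33 = (0.75)(0.90) − (-0.15)(-0.35) = 0.6225
det(I−A) = Σ_j (I−A)_1j·C_1j = (0.75)(0.8400) + (-0.15)(0.3475) + (-0.40)(0.1250) = 0.527875
adj(I−A) = Cᵀ =
  [ 0.8400   0.1825   0.3825]
  [ 0.3475   0.6725   0.2525]
  [ 0.1250   0.0900   0.6225]
(I − A)⁻¹ = adj(I−A) / det(I−A) ≈
  [   1.59129     0.34573     0.72460]
  [   0.65830     1.27398     0.47833]
  [   0.23680     0.17049     1.17926]
The output multiplier for sector j is the column-j sum of the Leontief inverse (I − A)⁻¹ = adj(I−A) / det(I−A).
Column 1 of adj(I−A): (0.8400, 0.3475, 0.1250); det(I−A) = 0.527875.
m_1 = (0.8400 + 0.3475 + 0.1250) / 0.527875 = 1.3125 / 0.527875 ≈ 2.4864.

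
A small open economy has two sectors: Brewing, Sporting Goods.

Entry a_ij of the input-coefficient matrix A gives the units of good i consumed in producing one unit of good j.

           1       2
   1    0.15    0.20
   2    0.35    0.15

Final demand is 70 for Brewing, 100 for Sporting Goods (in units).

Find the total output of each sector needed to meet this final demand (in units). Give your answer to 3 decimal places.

x_1 = 121.839, x_2 = 167.816

I − A =
  [   0.85    -0.20]
  [  -0.35     0.85]
det(I−A) = (0.85)(0.85) − (-0.20)(-0.35) = 0.6525
adj(I−A) = [[0.85, 0.20], [0.35, 0.85]]
(I − A)⁻¹ = adj(I−A) / det(I−A) ≈
  [   1.3027     0.3065]
  [   0.5364     1.3027]
x = (I − A)⁻¹ d = adj(I−A)·d / det(I−A), with det(I−A) = 0.6525:
  x_1 = (0.85·70 + 0.20·100) / 0.6525 = 79.50 / 0.6525 ≈ 121.839
  x_2 = (0.35·70 + 0.85·100) / 0.6525 = 109.50 / 0.6525 ≈ 167.816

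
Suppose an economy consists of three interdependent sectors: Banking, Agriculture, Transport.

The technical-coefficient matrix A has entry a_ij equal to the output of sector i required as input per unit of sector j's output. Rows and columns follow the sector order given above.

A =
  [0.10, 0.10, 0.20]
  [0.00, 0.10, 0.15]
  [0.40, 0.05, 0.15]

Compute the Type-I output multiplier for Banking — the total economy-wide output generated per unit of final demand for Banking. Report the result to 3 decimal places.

m_1 = 1.950

I − A =
  [   0.90    -0.10    -0.20]
  [   0.00     0.90    -0.15]
  [  -0.40    -0.05     0.85]
Cofactors of I−A, C_ij = (−1)^(i+j)·(minor ij) (rows/columns in the sector order above):
  C_11 = (0.90)(0.85) − (-0.15)(-0.05) = 0.7575
  C_12 = −[(0.00)(0.85) − (-0.15)(-0.40)] = 0.0600
  C_13 = (0.00)(-0.05) − (0.90)(-0.40) = 0.3600
  C_21 = −[(-0.10)(0.85) − (-0.20)(-0.05)] = 0.0950
  C_22 = (0.90)(0.85) − (-0.20)(-0.40) = 0.6850
  C_23 = −[(0.90)(-0.05) − (-0.10)(-0.40)] = 0.0850
  C_31 = (-0.10)(-0.15) − (-0.20)(0.90) = 0.1950
  C_32 = −[(0.90)(-0.15) − (-0.20)(0.00)] = 0.1350
  C_33 = (0.90)(0.90) − (-0.10)(0.00) = 0.8100
det(I−A) = Σ_j (I−A)_1j·C_1j = (0.90)(0.7575) + (-0.10)(0.0600) + (-0.20)(0.3600) = 0.60375
adj(I−A) = Cᵀ =
  [ 0.7575   0.0950   0.1950]
  [ 0.0600   0.6850   0.1350]
  [ 0.3600   0.0850   0.8100]
(I − A)⁻¹ = adj(I−A) / det(I−A) ≈
  [   1.2547     0.1573     0.3230]
  [   0.0994     1.1346     0.2236]
  [   0.5963     0.1408     1.3416]
The output multiplier for sector j is the column-j sum of the Leontief inverse (I − A)⁻¹ = adj(I−A) / det(I−A).
Column 1 of adj(I−A): (0.7575, 0.0600, 0.3600); det(I−A) = 0.60375.
m_1 = (0.7575 + 0.0600 + 0.3600) / 0.60375 = 1.1775 / 0.60375 ≈ 1.950.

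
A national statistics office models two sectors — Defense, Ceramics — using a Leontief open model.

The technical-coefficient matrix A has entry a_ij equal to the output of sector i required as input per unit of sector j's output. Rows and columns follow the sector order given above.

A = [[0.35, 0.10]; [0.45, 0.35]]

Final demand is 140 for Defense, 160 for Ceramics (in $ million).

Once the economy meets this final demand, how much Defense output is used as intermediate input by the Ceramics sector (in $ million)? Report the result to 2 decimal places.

I − A =
  [   0.65    -0.10]
  [  -0.45     0.65]
det(I−A) = (0.65)(0.65) − (-0.10)(-0.45) = 0.3775
adj(I−A) = [[0.65, 0.10], [0.45, 0.65]]
(I − A)⁻¹ = adj(I−A) / det(I−A) ≈
  [   1.7219     0.2649]
  [   1.1921     1.7219]
First solve x = (I − A)⁻¹ d = adj(I−A)·d / det(I−A); in particular x_C = (0.45·140 + 0.65·160) / 0.3775 = 167.00 / 0.3775 ≈ 442.3841.
Intermediate flow from D to C: z_DC = a_DC · x_C = 0.10 × 167.00 / 0.3775 = 16.70 / 0.3775 ≈ 44.24.

z_DC = 44.24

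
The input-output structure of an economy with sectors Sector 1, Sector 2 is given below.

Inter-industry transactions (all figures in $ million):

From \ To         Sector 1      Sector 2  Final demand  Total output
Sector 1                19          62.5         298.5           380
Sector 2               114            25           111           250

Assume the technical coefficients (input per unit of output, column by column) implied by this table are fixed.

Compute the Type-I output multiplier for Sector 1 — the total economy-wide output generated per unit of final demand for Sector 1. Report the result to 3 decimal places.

Technical coefficients a_ij = z_ij / X_j:
  a_11 = 19/380 = 0.05, a_21 = 114/380 = 0.30
  a_12 = 62.5/250 = 0.25, a_22 = 25/250 = 0.10
I − A =
  [   0.95    -0.25]
  [  -0.30     0.90]
det(I−A) = (0.95)(0.90) − (-0.25)(-0.30) = 0.7800
adj(I−A) = [[0.90, 0.25], [0.30, 0.95]]
(I − A)⁻¹ = adj(I−A) / det(I−A) ≈
  [   1.1538     0.3205]
  [   0.3846     1.2179]
The output multiplier for sector j is the column-j sum of the Leontief inverse (I − A)⁻¹ = adj(I−A) / det(I−A).
Column 1 of adj(I−A): (0.90, 0.30); det(I−A) = 0.7800.
m_1 = (0.90 + 0.30) / 0.7800 = 1.20 / 0.7800 ≈ 1.538.

m_1 = 1.538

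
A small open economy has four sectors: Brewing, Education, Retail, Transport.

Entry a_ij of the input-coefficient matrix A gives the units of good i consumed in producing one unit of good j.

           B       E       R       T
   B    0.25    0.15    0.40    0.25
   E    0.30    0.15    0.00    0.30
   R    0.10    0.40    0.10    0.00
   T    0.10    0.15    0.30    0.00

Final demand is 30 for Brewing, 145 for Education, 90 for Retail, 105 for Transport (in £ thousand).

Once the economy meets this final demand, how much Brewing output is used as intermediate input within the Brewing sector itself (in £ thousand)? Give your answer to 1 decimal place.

I − A =
  [   0.75    -0.15    -0.40    -0.25]
  [  -0.30     0.85     0.00    -0.30]
  [  -0.10    -0.40     0.90     0.00]
  [  -0.10    -0.15    -0.30     1.00]
Compute the cofactors C_ij = (−1)^(i+j)·(3×3 minor ij) of I−A; the adjugate is their transpose:
adj(I−A) = Cᵀ =
  [ 0.68850   0.35875   0.39925   0.27975]
  [ 0.30600   0.60500   0.22200   0.25800]
  [ 0.21250   0.30875   0.52175   0.14575]
  [ 0.17850   0.21925   0.22975   0.45125]
det(I−A) = Σ_j (I−A)_1j·C_1j = (0.75)(0.68850) + (-0.15)(0.30600) + (-0.40)(0.21250) + (-0.25)(0.17850) = 0.34085
(I − A)⁻¹ = adj(I−A) / det(I−A) ≈
  [   2.0200     1.0525     1.1713     0.8207]
  [   0.8978     1.7750     0.6513     0.7569]
  [   0.6234     0.9058     1.5307     0.4276]
  [   0.5237     0.6432     0.6741     1.3239]
First solve x = (I − A)⁻¹ d = adj(I−A)·d / det(I−A); in particular x_B = (0.68850·30 + 0.35875·145 + 0.39925·90 + 0.27975·105) / 0.34085 = 137.98 / 0.34085 ≈ 404.812.
Intermediate flow from B to B: z_BB = a_BB · x_B = 0.25 × 137.98 / 0.34085 = 34.495 / 0.34085 ≈ 101.2.

z_BB = 101.2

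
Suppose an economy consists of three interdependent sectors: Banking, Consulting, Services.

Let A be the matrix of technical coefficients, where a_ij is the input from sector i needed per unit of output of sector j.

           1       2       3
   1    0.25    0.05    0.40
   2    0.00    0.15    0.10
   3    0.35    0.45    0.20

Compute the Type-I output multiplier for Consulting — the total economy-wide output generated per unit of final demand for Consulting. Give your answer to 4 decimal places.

I − A =
  [   0.75    -0.05    -0.40]
  [   0.00     0.85    -0.10]
  [  -0.35    -0.45     0.80]
Cofactors of I−A, C_ij = (−1)^(i+j)·(minor ij) (rows/columns in the sector order above):
  C_11 = (0.85)(0.80) − (-0.10)(-0.45) = 0.6350
  C_12 = −[(0.00)(0.80) − (-0.10)(-0.35)] = 0.0350
  C_13 = (0.00)(-0.45) − (0.85)(-0.35) = 0.2975
  C_21 = −[(-0.05)(0.80) − (-0.40)(-0.45)] = 0.2200
  C_22 = (0.75)(0.80) − (-0.40)(-0.35) = 0.4600
  C_23 = −[(0.75)(-0.45) − (-0.05)(-0.35)] = 0.3550
  C_31 = (-0.05)(-0.10) − (-0.40)(0.85) = 0.3450
  C_32 = −[(0.75)(-0.10) − (-0.40)(0.00)] = 0.0750
  C_33 = (0.75)(0.85) − (-0.05)(0.00) = 0.6375
det(I−A) = Σ_j (I−A)_1j·C_1j = (0.75)(0.6350) + (-0.05)(0.0350) + (-0.40)(0.2975) = 0.3555
adj(I−A) = Cᵀ =
  [ 0.6350   0.2200   0.3450]
  [ 0.0350   0.4600   0.0750]
  [ 0.2975   0.3550   0.6375]
(I − A)⁻¹ = adj(I−A) / det(I−A) ≈
  [   1.78622     0.61885     0.97046]
  [   0.09845     1.29395     0.21097]
  [   0.83685     0.99859     1.79325]
The output multiplier for sector j is the column-j sum of the Leontief inverse (I − A)⁻¹ = adj(I−A) / det(I−A).
Column 2 of adj(I−A): (0.2200, 0.4600, 0.3550); det(I−A) = 0.3555.
m_2 = (0.2200 + 0.4600 + 0.3550) / 0.3555 = 1.035 / 0.3555 ≈ 2.9114.

m_2 = 2.9114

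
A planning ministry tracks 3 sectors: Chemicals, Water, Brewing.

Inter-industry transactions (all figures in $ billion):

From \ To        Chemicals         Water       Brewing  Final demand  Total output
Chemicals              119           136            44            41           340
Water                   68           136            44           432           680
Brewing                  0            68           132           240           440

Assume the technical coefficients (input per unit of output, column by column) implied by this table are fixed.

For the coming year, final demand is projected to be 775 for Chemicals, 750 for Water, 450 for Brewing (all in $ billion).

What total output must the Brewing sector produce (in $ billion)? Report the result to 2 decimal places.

Technical coefficients a_ij = z_ij / X_j:
  a_11 = 119/340 = 0.35, a_21 = 68/340 = 0.20, a_31 = 0/340 = 0.00
  a_12 = 136/680 = 0.20, a_22 = 136/680 = 0.20, a_32 = 68/680 = 0.10
  a_13 = 44/440 = 0.10, a_23 = 44/440 = 0.10, a_33 = 132/440 = 0.30
I − A =
  [   0.65    -0.20    -0.10]
  [  -0.20     0.80    -0.10]
  [   0.00    -0.10     0.70]
Cofactors of I−A, C_ij = (−1)^(i+j)·(minor ij) (rows/columns in the sector order above):
  C_11 = (0.80)(0.70) − (-0.10)(-0.10) = 0.5500
  C_12 = −[(-0.20)(0.70) − (-0.10)(0.00)] = 0.1400
  C_13 = (-0.20)(-0.10) − (0.80)(0.00) = 0.0200
  C_21 = −[(-0.20)(0.70) − (-0.10)(-0.10)] = 0.1500
  C_22 = (0.65)(0.70) − (-0.10)(0.00) = 0.4550
  C_23 = −[(0.65)(-0.10) − (-0.20)(0.00)] = 0.0650
  C_31 = (-0.20)(-0.10) − (-0.10)(0.80) = 0.1000
  C_32 = −[(0.65)(-0.10) − (-0.10)(-0.20)] = 0.0850
  C_33 = (0.65)(0.80) − (-0.20)(-0.20) = 0.4800
det(I−A) = Σ_j (I−A)_1j·C_1j = (0.65)(0.5500) + (-0.20)(0.1400) + (-0.10)(0.0200) = 0.3275
adj(I−A) = Cᵀ =
  [ 0.5500   0.1500   0.1000]
  [ 0.1400   0.4550   0.0850]
  [ 0.0200   0.0650   0.4800]
(I − A)⁻¹ = adj(I−A) / det(I−A) ≈
  [   1.6794     0.4580     0.3053]
  [   0.4275     1.3893     0.2595]
  [   0.0611     0.1985     1.4656]
x = (I − A)⁻¹ d = adj(I−A)·d / det(I−A), with det(I−A) = 0.3275:
  x_1 = (0.5500·775 + 0.1500·750 + 0.1000·450) / 0.3275 = 583.75 / 0.3275 ≈ 1782.44
  x_2 = (0.1400·775 + 0.4550·750 + 0.0850·450) / 0.3275 = 488.00 / 0.3275 ≈ 1490.08
  x_3 = (0.0200·775 + 0.0650·750 + 0.4800·450) / 0.3275 = 280.25 / 0.3275 ≈ 855.73

x_3 = 855.73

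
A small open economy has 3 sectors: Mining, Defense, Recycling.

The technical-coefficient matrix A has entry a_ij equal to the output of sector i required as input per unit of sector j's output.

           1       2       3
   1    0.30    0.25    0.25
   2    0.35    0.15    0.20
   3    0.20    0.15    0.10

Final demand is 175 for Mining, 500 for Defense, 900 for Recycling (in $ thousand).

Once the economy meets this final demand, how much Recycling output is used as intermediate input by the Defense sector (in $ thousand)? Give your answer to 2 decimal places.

z_32 = 225.68

I − A =
  [   0.70    -0.25    -0.25]
  [  -0.35     0.85    -0.20]
  [  -0.20    -0.15     0.90]
Cofactors of I−A, C_ij = (−1)^(i+j)·(minor ij) (rows/columns in the sector order above):
  C_11 = (0.85)(0.90) − (-0.20)(-0.15) = 0.7350
  C_12 = −[(-0.35)(0.90) − (-0.20)(-0.20)] = 0.3550
  C_13 = (-0.35)(-0.15) − (0.85)(-0.20) = 0.2225
  C_21 = −[(-0.25)(0.90) − (-0.25)(-0.15)] = 0.2625
  C_22 = (0.70)(0.90) − (-0.25)(-0.20) = 0.5800
  C_23 = −[(0.70)(-0.15) − (-0.25)(-0.20)] = 0.1550
  C_31 = (-0.25)(-0.20) − (-0.25)(0.85) = 0.2625
  C_32 = −[(0.70)(-0.20) − (-0.25)(-0.35)] = 0.2275
  C_33 = (0.70)(0.85) − (-0.25)(-0.35) = 0.5075
det(I−A) = Σ_j (I−A)_1j·C_1j = (0.70)(0.7350) + (-0.25)(0.3550) + (-0.25)(0.2225) = 0.370125
adj(I−A) = Cᵀ =
  [ 0.7350   0.2625   0.2625]
  [ 0.3550   0.5800   0.2275]
  [ 0.2225   0.1550   0.5075]
(I − A)⁻¹ = adj(I−A) / det(I−A) ≈
  [   1.9858     0.7092     0.7092]
  [   0.9591     1.5670     0.6147]
  [   0.6011     0.4188     1.3712]
First solve x = (I − A)⁻¹ d = adj(I−A)·d / det(I−A); in particular x_2 = (0.3550·175 + 0.5800·500 + 0.2275·900) / 0.370125 = 556.875 / 0.370125 ≈ 1504.5593.
Intermediate flow from 3 to 2: z_32 = a_32 · x_2 = 0.15 × 556.875 / 0.370125 = 83.53125 / 0.370125 ≈ 225.68.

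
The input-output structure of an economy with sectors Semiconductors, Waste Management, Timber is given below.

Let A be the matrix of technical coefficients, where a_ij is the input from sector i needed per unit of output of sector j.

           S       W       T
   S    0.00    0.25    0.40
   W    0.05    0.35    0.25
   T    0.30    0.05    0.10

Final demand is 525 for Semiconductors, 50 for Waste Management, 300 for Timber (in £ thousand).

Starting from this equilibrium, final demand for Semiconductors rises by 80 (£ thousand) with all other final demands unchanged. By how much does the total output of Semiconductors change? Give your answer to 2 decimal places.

I − A =
  [   1.00    -0.25    -0.40]
  [  -0.05     0.65    -0.25]
  [  -0.30    -0.05     0.90]
Cofactors of I−A, C_ij = (−1)^(i+j)·(minor ij) (rows/columns in the sector order above):
  C_11 = (0.65)(0.90) − (-0.25)(-0.05) = 0.5725
  C_12 = −[(-0.05)(0.90) − (-0.25)(-0.30)] = 0.1200
  C_13 = (-0.05)(-0.05) − (0.65)(-0.30) = 0.1975
  C_21 = −[(-0.25)(0.90) − (-0.40)(-0.05)] = 0.2450
  C_22 = (1.00)(0.90) − (-0.40)(-0.30) = 0.7800
  C_23 = −[(1.00)(-0.05) − (-0.25)(-0.30)] = 0.1250
  C_31 = (-0.25)(-0.25) − (-0.40)(0.65) = 0.3225
  C_32 = −[(1.00)(-0.25) − (-0.40)(-0.05)] = 0.2700
  C_33 = (1.00)(0.65) − (-0.25)(-0.05) = 0.6375
det(I−A) = Σ_j (I−A)_1j·C_1j = (1.00)(0.5725) + (-0.25)(0.1200) + (-0.40)(0.1975) = 0.4635
adj(I−A) = Cᵀ =
  [ 0.5725   0.2450   0.3225]
  [ 0.1200   0.7800   0.2700]
  [ 0.1975   0.1250   0.6375]
(I − A)⁻¹ = adj(I−A) / det(I−A) ≈
  [   1.2352     0.5286     0.6958]
  [   0.2589     1.6828     0.5825]
  [   0.4261     0.2697     1.3754]
Δx = (I − A)⁻¹ Δd with Δd having +80 in the Semiconductors component and 0 elsewhere.
So Δx_S = L_SS · (+80), where L_SS = adj(I−A)_SS / det(I−A) = 0.5725 / 0.4635.
Δx_S = 0.5725 × (+80) / 0.4635 = 45.80 / 0.4635 ≈ 98.81.

Δx_S = 98.81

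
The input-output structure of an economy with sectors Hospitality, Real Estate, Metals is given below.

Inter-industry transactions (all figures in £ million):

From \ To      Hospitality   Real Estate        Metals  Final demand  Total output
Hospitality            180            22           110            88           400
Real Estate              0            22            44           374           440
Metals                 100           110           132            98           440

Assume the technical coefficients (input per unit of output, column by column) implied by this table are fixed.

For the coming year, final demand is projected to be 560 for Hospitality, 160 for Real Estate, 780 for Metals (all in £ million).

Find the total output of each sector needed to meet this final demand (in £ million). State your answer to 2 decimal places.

Technical coefficients a_ij = z_ij / X_j:
  a_HH = 180/400 = 0.45, a_RH = 0/400 = 0.00, a_MH = 100/400 = 0.25
  a_HR = 22/440 = 0.05, a_RR = 22/440 = 0.05, a_MR = 110/440 = 0.25
  a_HM = 110/440 = 0.25, a_RM = 44/440 = 0.10, a_MM = 132/440 = 0.30
I − A =
  [   0.55    -0.05    -0.25]
  [   0.00     0.95    -0.10]
  [  -0.25    -0.25     0.70]
Cofactors of I−A, C_ij = (−1)^(i+j)·(minor ij) (rows/columns in the sector order above):
  C_11 = (0.95)(0.70) − (-0.10)(-0.25) = 0.6400
  C_12 = −[(0.00)(0.70) − (-0.10)(-0.25)] = 0.0250
  C_13 = (0.00)(-0.25) − (0.95)(-0.25) = 0.2375
  C_21 = −[(-0.05)(0.70) − (-0.25)(-0.25)] = 0.0975
  C_22 = (0.55)(0.70) − (-0.25)(-0.25) = 0.3225
  C_23 = −[(0.55)(-0.25) − (-0.05)(-0.25)] = 0.1500
  C_31 = (-0.05)(-0.10) − (-0.25)(0.95) = 0.2425
  C_32 = −[(0.55)(-0.10) − (-0.25)(0.00)] = 0.0550
  C_33 = (0.55)(0.95) − (-0.05)(0.00) = 0.5225
det(I−A) = Σ_j (I−A)_1j·C_1j = (0.55)(0.6400) + (-0.05)(0.0250) + (-0.25)(0.2375) = 0.291375
adj(I−A) = Cᵀ =
  [ 0.6400   0.0975   0.2425]
  [ 0.0250   0.3225   0.0550]
  [ 0.2375   0.1500   0.5225]
(I − A)⁻¹ = adj(I−A) / det(I−A) ≈
  [   2.1965     0.3346     0.8323]
  [   0.0858     1.1068     0.1888]
  [   0.8151     0.5148     1.7932]
x = (I − A)⁻¹ d = adj(I−A)·d / det(I−A), with det(I−A) = 0.291375:
  x_H = (0.6400·560 + 0.0975·160 + 0.2425·780) / 0.291375 = 563.15 / 0.291375 ≈ 1932.73
  x_R = (0.0250·560 + 0.3225·160 + 0.0550·780) / 0.291375 = 108.50 / 0.291375 ≈ 372.37
  x_M = (0.2375·560 + 0.1500·160 + 0.5225·780) / 0.291375 = 564.55 / 0.291375 ≈ 1937.54

x_H = 1932.73, x_R = 372.37, x_M = 1937.54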